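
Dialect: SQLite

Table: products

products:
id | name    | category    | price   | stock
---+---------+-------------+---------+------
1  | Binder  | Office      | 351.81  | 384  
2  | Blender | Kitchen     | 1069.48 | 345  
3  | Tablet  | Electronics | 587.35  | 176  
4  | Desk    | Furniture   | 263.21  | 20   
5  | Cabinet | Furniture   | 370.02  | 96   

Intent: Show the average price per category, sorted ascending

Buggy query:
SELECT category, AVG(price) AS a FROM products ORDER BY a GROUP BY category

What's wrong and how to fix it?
Bug: GROUP BY must precede ORDER BY

Fix: Move ORDER BY to the end, after GROUP BY

Corrected query:
SELECT category, AVG(price) AS a FROM products GROUP BY category ORDER BY a

Result:
category    | a      
------------+--------
Furniture   | 316.615
Office      | 351.81 
Electronics | 587.35 
Kitchen     | 1069.48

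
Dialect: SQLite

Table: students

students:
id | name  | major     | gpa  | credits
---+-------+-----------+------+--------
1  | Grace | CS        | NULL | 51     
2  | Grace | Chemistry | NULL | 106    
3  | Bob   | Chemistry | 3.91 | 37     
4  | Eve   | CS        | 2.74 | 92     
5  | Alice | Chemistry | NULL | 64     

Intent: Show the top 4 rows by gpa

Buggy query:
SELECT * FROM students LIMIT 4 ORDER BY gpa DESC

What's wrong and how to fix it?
Bug: ORDER BY cannot follow LIMIT; LIMIT is the final clause

Fix: Swap the clauses: ORDER BY first, then LIMIT

Corrected query:
SELECT * FROM students ORDER BY gpa DESC LIMIT 4

Result:
id | name  | major     | gpa  | credits
---+-------+-----------+------+--------
3  | Bob   | Chemistry | 3.91 | 37     
4  | Eve   | CS        | 2.74 | 92     
1  | Grace | CS        | NULL | 51     
2  | Grace | Chemistry | NULL | 106    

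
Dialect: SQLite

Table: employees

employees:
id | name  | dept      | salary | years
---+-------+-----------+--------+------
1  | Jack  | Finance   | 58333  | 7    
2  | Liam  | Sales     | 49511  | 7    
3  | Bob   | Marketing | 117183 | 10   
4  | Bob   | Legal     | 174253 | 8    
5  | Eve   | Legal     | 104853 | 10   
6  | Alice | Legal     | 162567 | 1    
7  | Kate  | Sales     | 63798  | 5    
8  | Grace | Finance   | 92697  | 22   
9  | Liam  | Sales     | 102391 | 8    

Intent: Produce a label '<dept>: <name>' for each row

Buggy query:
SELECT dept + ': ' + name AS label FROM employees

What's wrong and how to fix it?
Bug: '+' is numeric addition; on text columns SQLite converts them to 0 instead of concatenating

Fix: Use the || operator for string concatenation

Corrected query:
SELECT dept || ': ' || name AS label FROM employees

Result:
label         
--------------
Finance: Jack 
Sales: Liam   
Marketing: Bob
Legal: Bob    
Legal: Eve    
Legal: Alice  
Sales: Kate   
Finance: Grace
Sales: Liam   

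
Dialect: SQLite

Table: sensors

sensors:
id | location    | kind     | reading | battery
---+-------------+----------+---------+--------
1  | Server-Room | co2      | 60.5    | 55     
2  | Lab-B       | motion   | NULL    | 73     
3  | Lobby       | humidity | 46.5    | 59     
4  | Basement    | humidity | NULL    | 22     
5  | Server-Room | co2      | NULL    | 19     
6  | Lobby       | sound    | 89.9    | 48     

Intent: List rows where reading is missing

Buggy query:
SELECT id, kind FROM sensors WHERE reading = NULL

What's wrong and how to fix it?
Bug: '= NULL' is always unknown in SQL three-valued logic, so no rows match

Fix: Replace '= NULL' with 'IS NULL'

Corrected query:
SELECT id, kind FROM sensors WHERE reading IS NULL

Result:
id | kind    
---+---------
2  | motion  
4  | humidity
5  | co2     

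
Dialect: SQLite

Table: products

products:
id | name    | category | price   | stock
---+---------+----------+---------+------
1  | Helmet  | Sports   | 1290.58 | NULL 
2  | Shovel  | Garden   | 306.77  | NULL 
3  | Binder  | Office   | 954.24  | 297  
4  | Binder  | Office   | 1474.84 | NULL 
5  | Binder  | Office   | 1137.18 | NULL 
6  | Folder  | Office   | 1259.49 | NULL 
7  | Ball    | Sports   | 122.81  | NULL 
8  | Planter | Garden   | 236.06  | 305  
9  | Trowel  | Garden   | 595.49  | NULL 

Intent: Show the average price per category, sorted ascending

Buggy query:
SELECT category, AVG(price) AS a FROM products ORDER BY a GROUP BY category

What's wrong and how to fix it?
Bug: GROUP BY must precede ORDER BY

Fix: Reorder: SELECT … FROM … GROUP BY … ORDER BY …

Corrected query:
SELECT category, AVG(price) AS a FROM products GROUP BY category ORDER BY a

Result:
category | a        
---------+----------
Garden   | 379.44   
Sports   | 706.695  
Office   | 1206.4375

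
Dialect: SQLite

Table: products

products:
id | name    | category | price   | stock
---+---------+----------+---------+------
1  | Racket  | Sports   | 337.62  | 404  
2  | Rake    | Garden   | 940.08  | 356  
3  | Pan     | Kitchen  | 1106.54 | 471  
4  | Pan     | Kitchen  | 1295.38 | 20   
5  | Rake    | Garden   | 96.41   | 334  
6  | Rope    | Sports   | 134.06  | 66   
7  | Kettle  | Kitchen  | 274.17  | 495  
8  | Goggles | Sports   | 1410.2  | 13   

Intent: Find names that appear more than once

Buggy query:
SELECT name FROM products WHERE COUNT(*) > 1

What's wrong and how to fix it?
Bug: COUNT(*) is an aggregate and cannot be used in WHERE

Fix: GROUP BY name, then filter groups with HAVING COUNT(*) > 1

Corrected query:
SELECT name FROM products GROUP BY name HAVING COUNT(*) > 1

Result:
name
----
Pan 
Rake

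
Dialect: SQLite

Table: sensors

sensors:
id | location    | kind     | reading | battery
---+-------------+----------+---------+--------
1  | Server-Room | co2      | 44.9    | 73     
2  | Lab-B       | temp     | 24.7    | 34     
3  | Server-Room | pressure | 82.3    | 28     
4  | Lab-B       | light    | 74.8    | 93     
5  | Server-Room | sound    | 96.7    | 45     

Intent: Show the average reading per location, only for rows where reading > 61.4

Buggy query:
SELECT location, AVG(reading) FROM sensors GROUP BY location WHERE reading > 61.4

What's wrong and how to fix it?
Bug: WHERE cannot follow GROUP BY

Fix: Move the WHERE clause before GROUP BY

Corrected query:
SELECT location, AVG(reading) FROM sensors WHERE reading > 61.4 GROUP BY location

Result:
location    | AVG(reading)
------------+-------------
Lab-B       | 74.8        
Server-Room | 89.5        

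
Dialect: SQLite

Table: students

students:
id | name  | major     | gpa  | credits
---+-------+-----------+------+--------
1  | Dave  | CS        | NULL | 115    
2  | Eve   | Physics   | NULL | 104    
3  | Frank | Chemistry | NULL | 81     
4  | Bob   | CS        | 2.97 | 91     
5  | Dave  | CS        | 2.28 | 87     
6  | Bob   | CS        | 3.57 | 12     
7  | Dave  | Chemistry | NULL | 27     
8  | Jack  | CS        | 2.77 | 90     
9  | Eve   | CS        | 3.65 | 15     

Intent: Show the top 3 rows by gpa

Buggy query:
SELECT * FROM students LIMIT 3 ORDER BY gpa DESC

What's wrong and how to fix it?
Bug: ORDER BY cannot follow LIMIT; LIMIT is the final clause

Fix: Swap the clauses: ORDER BY first, then LIMIT

Corrected query:
SELECT * FROM students ORDER BY gpa DESC LIMIT 3

Result:
id | name | major | gpa  | credits
---+------+-------+------+--------
9  | Eve  | CS    | 3.65 | 15     
6  | Bob  | CS    | 3.57 | 12     
4  | Bob  | CS    | 2.97 | 91     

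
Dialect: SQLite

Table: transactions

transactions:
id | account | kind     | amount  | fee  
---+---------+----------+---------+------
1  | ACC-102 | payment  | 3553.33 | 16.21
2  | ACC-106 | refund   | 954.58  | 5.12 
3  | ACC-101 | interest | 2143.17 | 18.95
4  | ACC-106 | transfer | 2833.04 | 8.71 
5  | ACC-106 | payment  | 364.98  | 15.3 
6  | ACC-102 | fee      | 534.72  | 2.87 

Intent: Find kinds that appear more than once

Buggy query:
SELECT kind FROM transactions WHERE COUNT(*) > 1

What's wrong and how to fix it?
Bug: COUNT(*) is an aggregate and cannot be used in WHERE

Fix: GROUP BY kind, then filter groups with HAVING COUNT(*) > 1

Corrected query:
SELECT kind FROM transactions GROUP BY kind HAVING COUNT(*) > 1

Result:
kind   
-------
payment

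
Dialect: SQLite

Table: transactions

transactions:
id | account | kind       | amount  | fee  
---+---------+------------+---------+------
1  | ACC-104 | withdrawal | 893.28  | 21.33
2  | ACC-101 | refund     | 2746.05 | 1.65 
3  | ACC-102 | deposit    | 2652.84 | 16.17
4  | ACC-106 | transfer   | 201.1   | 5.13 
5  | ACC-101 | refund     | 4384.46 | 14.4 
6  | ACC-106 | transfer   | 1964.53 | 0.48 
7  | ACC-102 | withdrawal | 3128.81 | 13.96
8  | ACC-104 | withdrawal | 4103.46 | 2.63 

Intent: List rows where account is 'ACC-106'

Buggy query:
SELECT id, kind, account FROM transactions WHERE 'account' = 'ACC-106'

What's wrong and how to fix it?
Bug: 'account' in single quotes is a string literal, not the column; the comparison is literal-vs-literal and never true

Fix: Reference the column as account without single quotes

Corrected query:
SELECT id, kind, account FROM transactions WHERE account = 'ACC-106'

Result:
id | kind     | account
---+----------+--------
4  | transfer | ACC-106
6  | transfer | ACC-106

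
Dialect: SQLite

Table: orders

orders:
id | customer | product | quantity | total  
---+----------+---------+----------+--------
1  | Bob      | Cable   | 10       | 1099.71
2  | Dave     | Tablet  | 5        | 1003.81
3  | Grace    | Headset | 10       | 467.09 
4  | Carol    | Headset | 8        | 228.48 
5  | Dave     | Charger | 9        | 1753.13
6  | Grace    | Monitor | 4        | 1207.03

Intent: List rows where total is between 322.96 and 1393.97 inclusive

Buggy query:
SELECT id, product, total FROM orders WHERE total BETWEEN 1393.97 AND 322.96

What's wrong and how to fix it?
Bug: The bounds are reversed; BETWEEN a AND b requires a <= b to match anything

Fix: Swap the bounds so the smaller value comes first

Corrected query:
SELECT id, product, total FROM orders WHERE total BETWEEN 322.96 AND 1393.97

Result:
id | product | total  
---+---------+--------
1  | Cable   | 1099.71
2  | Tablet  | 1003.81
3  | Headset | 467.09 
6  | Monitor | 1207.03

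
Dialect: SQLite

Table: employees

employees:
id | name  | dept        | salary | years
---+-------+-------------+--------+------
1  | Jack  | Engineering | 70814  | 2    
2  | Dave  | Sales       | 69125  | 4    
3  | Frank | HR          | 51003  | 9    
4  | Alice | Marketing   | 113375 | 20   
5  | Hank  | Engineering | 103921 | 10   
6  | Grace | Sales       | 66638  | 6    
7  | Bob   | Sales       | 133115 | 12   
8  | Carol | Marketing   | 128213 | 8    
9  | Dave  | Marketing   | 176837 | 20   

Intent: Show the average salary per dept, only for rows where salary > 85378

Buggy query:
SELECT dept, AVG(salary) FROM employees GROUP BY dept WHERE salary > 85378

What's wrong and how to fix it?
Bug: WHERE cannot follow GROUP BY

Fix: Place WHERE between FROM and GROUP BY

Corrected query:
SELECT dept, AVG(salary) FROM employees WHERE salary > 85378 GROUP BY dept

Result:
dept        | AVG(salary)
------------+------------
Engineering | 103921     
Marketing   | 139475     
Sales       | 133115     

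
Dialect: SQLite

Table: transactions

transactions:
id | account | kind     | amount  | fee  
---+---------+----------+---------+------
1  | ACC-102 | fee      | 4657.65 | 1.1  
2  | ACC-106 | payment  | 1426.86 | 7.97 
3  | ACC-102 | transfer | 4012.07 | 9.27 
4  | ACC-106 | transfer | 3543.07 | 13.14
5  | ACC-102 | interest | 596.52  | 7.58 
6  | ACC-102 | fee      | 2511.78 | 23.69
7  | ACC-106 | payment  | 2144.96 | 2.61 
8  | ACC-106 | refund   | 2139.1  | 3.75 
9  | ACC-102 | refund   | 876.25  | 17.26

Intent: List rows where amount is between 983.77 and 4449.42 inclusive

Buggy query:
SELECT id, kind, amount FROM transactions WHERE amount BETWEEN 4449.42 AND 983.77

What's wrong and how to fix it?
Bug: The bounds are reversed; BETWEEN a AND b requires a <= b to match anything

Fix: Write BETWEEN 983.77 AND 4449.42

Corrected query:
SELECT id, kind, amount FROM transactions WHERE amount BETWEEN 983.77 AND 4449.42

Result:
id | kind     | amount 
---+----------+--------
2  | payment  | 1426.86
3  | transfer | 4012.07
4  | transfer | 3543.07
6  | fee      | 2511.78
7  | payment  | 2144.96
8  | refund   | 2139.1 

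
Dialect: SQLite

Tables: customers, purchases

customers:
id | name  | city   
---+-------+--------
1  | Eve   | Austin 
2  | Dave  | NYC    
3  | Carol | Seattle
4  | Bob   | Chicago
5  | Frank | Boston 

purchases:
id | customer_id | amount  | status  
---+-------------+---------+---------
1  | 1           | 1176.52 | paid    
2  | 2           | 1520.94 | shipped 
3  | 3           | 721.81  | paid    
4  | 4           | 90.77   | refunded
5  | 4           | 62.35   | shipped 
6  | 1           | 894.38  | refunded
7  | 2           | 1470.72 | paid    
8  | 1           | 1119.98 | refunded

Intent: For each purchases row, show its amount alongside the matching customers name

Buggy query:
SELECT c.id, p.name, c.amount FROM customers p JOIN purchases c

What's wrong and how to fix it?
Bug: Missing join condition: each purchases row is matched to all customers rows instead of just its own

Fix: Add ON c.customer_id = p.id to the JOIN

Corrected query:
SELECT c.id, p.name, c.amount FROM customers p JOIN purchases c ON c.customer_id = p.id

Result:
id | name  | amount 
---+-------+--------
1  | Eve   | 1176.52
2  | Dave  | 1520.94
3  | Carol | 721.81 
4  | Bob   | 90.77  
5  | Bob   | 62.35  
6  | Eve   | 894.38 
7  | Dave  | 1470.72
8  | Eve   | 1119.98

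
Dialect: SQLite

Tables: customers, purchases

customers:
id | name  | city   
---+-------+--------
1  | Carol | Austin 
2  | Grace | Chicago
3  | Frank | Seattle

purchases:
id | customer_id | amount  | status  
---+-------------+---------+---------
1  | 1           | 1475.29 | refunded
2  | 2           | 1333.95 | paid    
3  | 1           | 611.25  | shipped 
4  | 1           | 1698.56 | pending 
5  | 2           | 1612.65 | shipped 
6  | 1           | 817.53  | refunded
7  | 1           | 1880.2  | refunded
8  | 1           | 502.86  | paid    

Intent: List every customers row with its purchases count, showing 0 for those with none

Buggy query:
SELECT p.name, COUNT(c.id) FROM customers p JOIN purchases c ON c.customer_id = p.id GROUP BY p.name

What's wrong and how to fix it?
Bug: INNER JOIN drops customers rows that have no matching purchases rows

Fix: Switch to LEFT JOIN to retain unmatched parent rows

Corrected query:
SELECT p.name, COUNT(c.id) FROM customers p LEFT JOIN purchases c ON c.customer_id = p.id GROUP BY p.name

Result:
name  | COUNT(c.id)
------+------------
Carol | 6          
Frank | 0          
Grace | 2          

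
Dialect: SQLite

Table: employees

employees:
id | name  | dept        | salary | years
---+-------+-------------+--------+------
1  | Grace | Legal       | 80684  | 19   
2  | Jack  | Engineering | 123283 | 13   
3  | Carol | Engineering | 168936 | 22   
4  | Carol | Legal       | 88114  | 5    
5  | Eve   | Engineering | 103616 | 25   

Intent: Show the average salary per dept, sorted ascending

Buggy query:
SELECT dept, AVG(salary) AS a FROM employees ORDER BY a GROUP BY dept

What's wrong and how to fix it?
Bug: ORDER BY appears before GROUP BY; SQL clause order requires GROUP BY first

Fix: Reorder: SELECT … FROM … GROUP BY … ORDER BY …

Corrected query:
SELECT dept, AVG(salary) AS a FROM employees GROUP BY dept ORDER BY a

Result:
dept        | a     
------------+-------
Legal       | 84399 
Engineering | 131945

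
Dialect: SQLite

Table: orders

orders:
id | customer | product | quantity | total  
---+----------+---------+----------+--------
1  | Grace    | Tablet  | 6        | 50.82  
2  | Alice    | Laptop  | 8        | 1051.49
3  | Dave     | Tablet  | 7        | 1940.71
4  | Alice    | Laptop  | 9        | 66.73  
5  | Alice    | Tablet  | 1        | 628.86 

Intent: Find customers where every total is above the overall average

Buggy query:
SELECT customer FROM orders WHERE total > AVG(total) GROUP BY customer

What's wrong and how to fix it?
Bug: AVG() is an aggregate; it can't sit directly in WHERE

Fix: Compute the overall average in a scalar subquery and compare each group's MIN against it in HAVING

Corrected query:
SELECT customer FROM orders GROUP BY customer HAVING MIN(total) > (SELECT AVG(total) FROM orders)

Result:
customer
--------
Dave    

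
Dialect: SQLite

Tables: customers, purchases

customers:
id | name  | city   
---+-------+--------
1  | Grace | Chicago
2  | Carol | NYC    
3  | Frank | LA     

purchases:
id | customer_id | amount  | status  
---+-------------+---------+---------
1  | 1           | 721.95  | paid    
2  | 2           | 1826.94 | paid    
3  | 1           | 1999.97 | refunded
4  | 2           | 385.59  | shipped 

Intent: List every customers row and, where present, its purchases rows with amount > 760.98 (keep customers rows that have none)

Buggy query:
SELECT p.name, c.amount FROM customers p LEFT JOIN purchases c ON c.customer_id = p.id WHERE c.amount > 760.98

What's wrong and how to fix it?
Bug: A WHERE condition on the right-hand table after LEFT JOIN drops unmatched parents

Fix: Put 'c.amount > 760.98' in the JOIN's ON clause instead of WHERE

Corrected query:
SELECT p.name, c.amount FROM customers p LEFT JOIN purchases c ON c.customer_id = p.id AND c.amount > 760.98

Result:
name  | amount 
------+--------
Grace | 1999.97
Carol | 1826.94
Frank | NULL   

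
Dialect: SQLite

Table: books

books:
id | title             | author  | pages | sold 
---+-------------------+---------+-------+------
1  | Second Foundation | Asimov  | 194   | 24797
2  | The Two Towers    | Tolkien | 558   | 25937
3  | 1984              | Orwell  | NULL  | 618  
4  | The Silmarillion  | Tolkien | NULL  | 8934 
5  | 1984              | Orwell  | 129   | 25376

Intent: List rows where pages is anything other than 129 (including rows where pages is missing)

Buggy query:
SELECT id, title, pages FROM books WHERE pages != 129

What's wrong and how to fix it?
Bug: Inequality against NULL is unknown, not true; rows with NULL are dropped

Fix: Handle NULL separately with IS NULL alongside the inequality

Corrected query:
SELECT id, title, pages FROM books WHERE pages != 129 OR pages IS NULL

Result:
id | title             | pages
---+-------------------+------
1  | Second Foundation | 194  
2  | The Two Towers    | 558  
3  | 1984              | NULL 
4  | The Silmarillion  | NULL 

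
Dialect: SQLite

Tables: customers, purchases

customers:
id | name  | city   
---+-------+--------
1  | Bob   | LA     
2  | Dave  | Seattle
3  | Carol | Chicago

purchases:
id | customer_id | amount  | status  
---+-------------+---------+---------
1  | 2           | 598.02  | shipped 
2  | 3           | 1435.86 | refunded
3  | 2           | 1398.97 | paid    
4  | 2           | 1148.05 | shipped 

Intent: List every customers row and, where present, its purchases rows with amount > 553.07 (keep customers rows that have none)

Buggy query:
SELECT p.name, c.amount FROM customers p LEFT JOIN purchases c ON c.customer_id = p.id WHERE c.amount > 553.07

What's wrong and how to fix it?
Bug: A WHERE condition on the right-hand table after LEFT JOIN drops unmatched parents

Fix: Put 'c.amount > 553.07' in the JOIN's ON clause instead of WHERE

Corrected query:
SELECT p.name, c.amount FROM customers p LEFT JOIN purchases c ON c.customer_id = p.id AND c.amount > 553.07

Result:
name  | amount 
------+--------
Bob   | NULL   
Dave  | 598.02 
Dave  | 1148.05
Dave  | 1398.97
Carol | 1435.86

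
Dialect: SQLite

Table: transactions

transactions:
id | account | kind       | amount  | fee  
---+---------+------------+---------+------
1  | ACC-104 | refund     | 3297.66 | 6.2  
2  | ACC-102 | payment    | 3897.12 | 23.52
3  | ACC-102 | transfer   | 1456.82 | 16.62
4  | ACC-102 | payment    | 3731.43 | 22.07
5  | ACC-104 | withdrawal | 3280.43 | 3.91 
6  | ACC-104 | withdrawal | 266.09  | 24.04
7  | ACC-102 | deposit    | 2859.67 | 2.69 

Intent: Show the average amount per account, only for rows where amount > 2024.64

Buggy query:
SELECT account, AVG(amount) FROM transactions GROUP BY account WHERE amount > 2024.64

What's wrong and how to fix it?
Bug: WHERE cannot follow GROUP BY

Fix: Move the WHERE clause before GROUP BY

Corrected query:
SELECT account, AVG(amount) FROM transactions WHERE amount > 2024.64 GROUP BY account

Result:
account | AVG(amount)
--------+------------
ACC-102 | 3496.073333
ACC-104 | 3289.045   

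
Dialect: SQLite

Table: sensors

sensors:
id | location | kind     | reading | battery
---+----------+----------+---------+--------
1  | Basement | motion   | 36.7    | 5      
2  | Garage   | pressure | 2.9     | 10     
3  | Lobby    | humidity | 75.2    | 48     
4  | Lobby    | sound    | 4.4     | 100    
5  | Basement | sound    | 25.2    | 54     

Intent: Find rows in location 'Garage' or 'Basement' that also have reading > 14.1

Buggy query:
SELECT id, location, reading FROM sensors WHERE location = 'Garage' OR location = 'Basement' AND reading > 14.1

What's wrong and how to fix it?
Bug: Without parentheses, AND is evaluated before OR, so the reading filter only applies to the 'Basement' branch

Fix: Group the OR with parentheses (or use IN), then AND the threshold

Corrected query:
SELECT id, location, reading FROM sensors WHERE (location = 'Garage' OR location = 'Basement') AND reading > 14.1

Result:
id | location | reading
---+----------+--------
1  | Basement | 36.7   
5  | Basement | 25.2   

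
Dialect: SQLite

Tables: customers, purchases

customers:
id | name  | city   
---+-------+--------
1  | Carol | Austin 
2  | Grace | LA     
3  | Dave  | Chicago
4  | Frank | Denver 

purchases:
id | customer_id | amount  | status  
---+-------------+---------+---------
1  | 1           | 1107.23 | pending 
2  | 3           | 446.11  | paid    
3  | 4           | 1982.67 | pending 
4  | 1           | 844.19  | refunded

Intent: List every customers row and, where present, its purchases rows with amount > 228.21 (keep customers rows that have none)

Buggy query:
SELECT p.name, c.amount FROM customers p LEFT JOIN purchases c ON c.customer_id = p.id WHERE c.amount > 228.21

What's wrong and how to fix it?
Bug: Filtering c.amount in WHERE discards the NULL rows produced by LEFT JOIN, turning it into an inner join

Fix: Put 'c.amount > 228.21' in the JOIN's ON clause instead of WHERE

Corrected query:
SELECT p.name, c.amount FROM customers p LEFT JOIN purchases c ON c.customer_id = p.id AND c.amount > 228.21

Result:
name  | amount 
------+--------
Carol | 844.19 
Carol | 1107.23
Grace | NULL   
Dave  | 446.11 
Frank | 1982.67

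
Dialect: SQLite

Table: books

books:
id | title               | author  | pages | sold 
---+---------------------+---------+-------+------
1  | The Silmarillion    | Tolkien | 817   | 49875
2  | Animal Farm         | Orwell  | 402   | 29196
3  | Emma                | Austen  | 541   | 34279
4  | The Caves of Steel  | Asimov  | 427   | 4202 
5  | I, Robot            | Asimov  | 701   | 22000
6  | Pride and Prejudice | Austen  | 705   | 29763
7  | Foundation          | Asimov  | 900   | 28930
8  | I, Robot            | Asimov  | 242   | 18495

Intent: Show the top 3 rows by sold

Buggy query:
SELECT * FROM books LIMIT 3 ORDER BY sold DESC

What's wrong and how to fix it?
Bug: LIMIT must come after ORDER BY

Fix: Sort with ORDER BY, then apply LIMIT

Corrected query:
SELECT * FROM books ORDER BY sold DESC LIMIT 3

Result:
id | title               | author  | pages | sold 
---+---------------------+---------+-------+------
1  | The Silmarillion    | Tolkien | 817   | 49875
3  | Emma                | Austen  | 541   | 34279
6  | Pride and Prejudice | Austen  | 705   | 29763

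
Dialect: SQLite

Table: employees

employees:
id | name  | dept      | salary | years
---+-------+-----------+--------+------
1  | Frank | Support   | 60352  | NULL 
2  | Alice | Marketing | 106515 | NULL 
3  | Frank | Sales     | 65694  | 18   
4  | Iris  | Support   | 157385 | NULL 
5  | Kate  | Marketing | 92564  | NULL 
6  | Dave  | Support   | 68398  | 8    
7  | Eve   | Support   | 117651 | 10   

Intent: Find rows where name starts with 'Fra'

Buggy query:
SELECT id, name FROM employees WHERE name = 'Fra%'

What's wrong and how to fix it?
Bug: Wildcards only work with LIKE; '=' treats '%' as a literal character

Fix: Use LIKE for wildcard pattern matching

Corrected query:
SELECT id, name FROM employees WHERE name LIKE 'Fra%'

Result:
id | name 
---+------
1  | Frank
3  | Frank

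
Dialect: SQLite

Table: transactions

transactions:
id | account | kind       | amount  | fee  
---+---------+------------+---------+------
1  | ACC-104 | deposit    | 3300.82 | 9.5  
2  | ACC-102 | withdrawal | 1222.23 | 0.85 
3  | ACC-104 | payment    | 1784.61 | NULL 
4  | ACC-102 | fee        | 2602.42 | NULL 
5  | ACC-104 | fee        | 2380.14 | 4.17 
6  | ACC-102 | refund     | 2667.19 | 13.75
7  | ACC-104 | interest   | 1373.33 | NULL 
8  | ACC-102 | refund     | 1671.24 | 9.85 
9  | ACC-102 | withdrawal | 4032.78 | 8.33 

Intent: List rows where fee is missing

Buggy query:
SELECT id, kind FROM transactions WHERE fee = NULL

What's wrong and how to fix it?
Bug: Comparing to NULL with '=' never matches; NULL = NULL is unknown, not true

Fix: Replace '= NULL' with 'IS NULL'

Corrected query:
SELECT id, kind FROM transactions WHERE fee IS NULL

Result:
id | kind    
---+---------
3  | payment 
4  | fee     
7  | interest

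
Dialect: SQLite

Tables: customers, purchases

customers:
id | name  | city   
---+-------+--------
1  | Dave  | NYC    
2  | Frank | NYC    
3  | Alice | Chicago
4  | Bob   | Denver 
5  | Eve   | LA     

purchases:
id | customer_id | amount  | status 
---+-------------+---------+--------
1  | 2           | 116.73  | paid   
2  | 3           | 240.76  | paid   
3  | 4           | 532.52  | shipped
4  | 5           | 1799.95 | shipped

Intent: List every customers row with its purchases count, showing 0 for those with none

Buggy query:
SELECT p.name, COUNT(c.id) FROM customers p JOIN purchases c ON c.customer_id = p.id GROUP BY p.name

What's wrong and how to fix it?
Bug: An inner join excludes parents with zero children

Fix: Use LEFT JOIN so parents without children still appear (COUNT(c.id) gives 0)

Corrected query:
SELECT p.name, COUNT(c.id) FROM customers p LEFT JOIN purchases c ON c.customer_id = p.id GROUP BY p.name

Result:
name  | COUNT(c.id)
------+------------
Alice | 1          
Bob   | 1          
Dave  | 0          
Eve   | 1          
Frank | 1          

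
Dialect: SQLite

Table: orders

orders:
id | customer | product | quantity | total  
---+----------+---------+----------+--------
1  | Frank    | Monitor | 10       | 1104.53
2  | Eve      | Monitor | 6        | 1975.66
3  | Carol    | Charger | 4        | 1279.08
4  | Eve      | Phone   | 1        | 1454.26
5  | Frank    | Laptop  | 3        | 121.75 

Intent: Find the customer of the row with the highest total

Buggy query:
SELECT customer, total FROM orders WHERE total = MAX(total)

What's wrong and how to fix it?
Bug: WHERE is evaluated per row; an aggregate over the whole table isn't defined there

Fix: Wrap MAX in a scalar subquery so WHERE compares against a single value

Corrected query:
SELECT customer, total FROM orders WHERE total = (SELECT MAX(total) FROM orders)

Result:
customer | total  
---------+--------
Eve      | 1975.66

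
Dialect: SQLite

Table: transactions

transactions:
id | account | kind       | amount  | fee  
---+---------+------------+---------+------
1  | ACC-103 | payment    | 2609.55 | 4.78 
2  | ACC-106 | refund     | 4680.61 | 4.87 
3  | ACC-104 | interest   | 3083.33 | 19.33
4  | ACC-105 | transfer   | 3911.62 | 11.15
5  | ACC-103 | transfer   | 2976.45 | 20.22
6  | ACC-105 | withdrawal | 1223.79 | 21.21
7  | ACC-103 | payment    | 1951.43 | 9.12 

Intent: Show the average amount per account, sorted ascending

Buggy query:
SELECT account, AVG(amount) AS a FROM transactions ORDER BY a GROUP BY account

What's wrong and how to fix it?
Bug: GROUP BY must precede ORDER BY

Fix: Reorder: SELECT … FROM … GROUP BY … ORDER BY …

Corrected query:
SELECT account, AVG(amount) AS a FROM transactions GROUP BY account ORDER BY a

Result:
account | a          
--------+------------
ACC-103 | 2512.476667
ACC-105 | 2567.705   
ACC-104 | 3083.33    
ACC-106 | 4680.61    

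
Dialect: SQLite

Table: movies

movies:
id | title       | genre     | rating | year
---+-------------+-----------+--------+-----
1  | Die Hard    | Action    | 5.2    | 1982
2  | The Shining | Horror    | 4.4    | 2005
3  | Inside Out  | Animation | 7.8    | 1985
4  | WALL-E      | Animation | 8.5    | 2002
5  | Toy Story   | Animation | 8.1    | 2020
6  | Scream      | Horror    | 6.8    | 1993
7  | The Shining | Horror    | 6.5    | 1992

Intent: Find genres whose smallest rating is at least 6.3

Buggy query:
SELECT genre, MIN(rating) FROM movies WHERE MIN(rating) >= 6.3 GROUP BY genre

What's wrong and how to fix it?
Bug: MIN() in WHERE is a misuse of aggregate

Fix: Use HAVING for the per-group MIN condition

Corrected query:
SELECT genre, MIN(rating) FROM movies GROUP BY genre HAVING MIN(rating) >= 6.3

Result:
genre     | MIN(rating)
----------+------------
Animation | 7.8        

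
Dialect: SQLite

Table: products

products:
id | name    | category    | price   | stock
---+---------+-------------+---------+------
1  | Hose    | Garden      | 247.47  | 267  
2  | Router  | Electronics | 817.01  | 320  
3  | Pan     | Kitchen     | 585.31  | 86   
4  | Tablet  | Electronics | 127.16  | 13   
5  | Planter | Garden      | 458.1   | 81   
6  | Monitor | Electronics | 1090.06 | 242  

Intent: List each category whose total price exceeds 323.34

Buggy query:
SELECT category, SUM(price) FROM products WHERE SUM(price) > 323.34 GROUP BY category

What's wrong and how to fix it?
Bug: SUM(price) is an aggregate, but WHERE filters rows before aggregation

Fix: Use HAVING (which filters groups after aggregation) instead of WHERE

Corrected query:
SELECT category, SUM(price) FROM products GROUP BY category HAVING SUM(price) > 323.34

Result:
category    | SUM(price)
------------+-----------
Electronics | 2034.23   
Garden      | 705.57    
Kitchen     | 585.31    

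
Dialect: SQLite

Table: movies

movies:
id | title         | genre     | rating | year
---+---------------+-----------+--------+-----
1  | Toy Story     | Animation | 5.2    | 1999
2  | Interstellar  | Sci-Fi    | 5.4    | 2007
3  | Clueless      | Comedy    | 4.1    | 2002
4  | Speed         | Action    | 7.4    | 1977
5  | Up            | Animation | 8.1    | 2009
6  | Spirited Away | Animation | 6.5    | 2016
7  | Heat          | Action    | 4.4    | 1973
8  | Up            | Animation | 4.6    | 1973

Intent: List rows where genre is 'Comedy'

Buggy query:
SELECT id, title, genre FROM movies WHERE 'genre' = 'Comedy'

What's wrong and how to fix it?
Bug: 'genre' in single quotes is a string literal, not the column; the comparison is literal-vs-literal and never true

Fix: Remove the quotes around the column name (or use double quotes for an identifier)

Corrected query:
SELECT id, title, genre FROM movies WHERE genre = 'Comedy'

Result:
id | title    | genre 
---+----------+-------
3  | Clueless | Comedy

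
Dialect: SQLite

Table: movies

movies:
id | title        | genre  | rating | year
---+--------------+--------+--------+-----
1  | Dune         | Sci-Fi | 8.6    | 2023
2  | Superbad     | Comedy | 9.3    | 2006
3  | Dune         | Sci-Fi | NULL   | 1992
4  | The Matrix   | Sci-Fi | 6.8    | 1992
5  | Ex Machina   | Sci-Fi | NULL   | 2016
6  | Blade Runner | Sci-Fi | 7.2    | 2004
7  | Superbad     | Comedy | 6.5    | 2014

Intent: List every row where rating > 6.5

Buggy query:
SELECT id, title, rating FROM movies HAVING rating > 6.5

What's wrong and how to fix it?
Bug: This is a non-aggregate query (no GROUP BY, no aggregates), so in SQLite the HAVING clause is invalid here; a row-level condition belongs in WHERE

Fix: Use WHERE for row-level filtering

Corrected query:
SELECT id, title, rating FROM movies WHERE rating > 6.5

Result:
id | title        | rating
---+--------------+-------
1  | Dune         | 8.6   
2  | Superbad     | 9.3   
4  | The Matrix   | 6.8   
6  | Blade Runner | 7.2   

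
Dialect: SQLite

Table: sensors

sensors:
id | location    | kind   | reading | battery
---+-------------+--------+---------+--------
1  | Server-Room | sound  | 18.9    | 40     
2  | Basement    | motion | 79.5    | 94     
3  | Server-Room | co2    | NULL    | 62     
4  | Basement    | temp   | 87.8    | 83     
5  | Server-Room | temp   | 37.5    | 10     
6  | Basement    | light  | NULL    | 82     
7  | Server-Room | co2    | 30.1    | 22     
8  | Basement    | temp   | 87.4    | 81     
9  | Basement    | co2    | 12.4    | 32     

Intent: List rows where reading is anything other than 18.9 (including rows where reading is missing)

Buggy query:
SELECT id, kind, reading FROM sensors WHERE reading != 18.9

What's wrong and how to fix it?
Bug: Inequality against NULL is unknown, not true; rows with NULL are dropped

Fix: Add an explicit OR reading IS NULL to include the missing-value rows

Corrected query:
SELECT id, kind, reading FROM sensors WHERE reading != 18.9 OR reading IS NULL

Result:
id | kind   | reading
---+--------+--------
2  | motion | 79.5   
3  | co2    | NULL   
4  | temp   | 87.8   
5  | temp   | 37.5   
6  | light  | NULL   
7  | co2    | 30.1   
8  | temp   | 87.4   
9  | co2    | 12.4   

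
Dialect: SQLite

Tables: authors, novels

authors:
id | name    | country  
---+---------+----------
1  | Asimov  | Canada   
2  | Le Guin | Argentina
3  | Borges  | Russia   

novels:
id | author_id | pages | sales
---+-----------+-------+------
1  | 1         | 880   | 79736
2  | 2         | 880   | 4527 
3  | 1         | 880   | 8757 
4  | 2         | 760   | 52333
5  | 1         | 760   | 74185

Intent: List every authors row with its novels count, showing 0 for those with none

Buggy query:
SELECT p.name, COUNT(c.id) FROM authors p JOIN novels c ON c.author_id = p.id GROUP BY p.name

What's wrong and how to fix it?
Bug: An inner join excludes parents with zero children

Fix: Switch to LEFT JOIN to retain unmatched parent rows

Corrected query:
SELECT p.name, COUNT(c.id) FROM authors p LEFT JOIN novels c ON c.author_id = p.id GROUP BY p.name

Result:
name    | COUNT(c.id)
--------+------------
Asimov  | 3          
Borges  | 0          
Le Guin | 2          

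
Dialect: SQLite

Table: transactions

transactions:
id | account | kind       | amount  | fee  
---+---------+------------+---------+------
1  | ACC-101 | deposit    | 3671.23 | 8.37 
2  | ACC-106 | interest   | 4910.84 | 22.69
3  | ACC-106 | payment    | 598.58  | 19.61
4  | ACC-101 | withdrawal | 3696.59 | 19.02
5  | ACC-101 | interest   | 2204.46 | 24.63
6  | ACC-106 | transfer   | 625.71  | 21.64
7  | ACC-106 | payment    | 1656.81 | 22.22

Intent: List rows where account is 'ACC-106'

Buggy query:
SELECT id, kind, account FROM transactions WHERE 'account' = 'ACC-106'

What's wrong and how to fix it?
Bug: 'account' in single quotes is a string literal, not the column; the comparison is literal-vs-literal and never true

Fix: Reference the column as account without single quotes

Corrected query:
SELECT id, kind, account FROM transactions WHERE account = 'ACC-106'

Result:
id | kind     | account
---+----------+--------
2  | interest | ACC-106
3  | payment  | ACC-106
6  | transfer | ACC-106
7  | payment  | ACC-106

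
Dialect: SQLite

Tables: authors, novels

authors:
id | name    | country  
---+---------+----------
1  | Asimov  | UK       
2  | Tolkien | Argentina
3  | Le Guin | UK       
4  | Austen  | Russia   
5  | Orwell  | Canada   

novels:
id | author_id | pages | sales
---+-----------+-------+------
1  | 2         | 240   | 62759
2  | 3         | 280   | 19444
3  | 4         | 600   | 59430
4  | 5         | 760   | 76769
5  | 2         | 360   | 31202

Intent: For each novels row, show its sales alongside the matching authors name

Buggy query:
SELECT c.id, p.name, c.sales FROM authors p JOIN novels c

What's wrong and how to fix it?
Bug: Missing join condition: each novels row is matched to all authors rows instead of just its own

Fix: Specify the join condition linking the foreign key to the parent id

Corrected query:
SELECT c.id, p.name, c.sales FROM authors p JOIN novels c ON c.author_id = p.id

Result:
id | name    | sales
---+---------+------
1  | Tolkien | 62759
2  | Le Guin | 19444
3  | Austen  | 59430
4  | Orwell  | 76769
5  | Tolkien | 31202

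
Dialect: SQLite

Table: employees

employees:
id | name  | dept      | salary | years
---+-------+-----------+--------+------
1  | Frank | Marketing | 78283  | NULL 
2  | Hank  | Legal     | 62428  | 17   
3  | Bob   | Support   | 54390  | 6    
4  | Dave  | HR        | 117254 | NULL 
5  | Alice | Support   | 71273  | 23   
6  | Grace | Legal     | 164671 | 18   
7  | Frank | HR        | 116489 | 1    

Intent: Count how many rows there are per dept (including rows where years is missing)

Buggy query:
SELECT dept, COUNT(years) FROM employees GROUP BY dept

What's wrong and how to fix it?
Bug: COUNT(column) counts non-NULL values only; rows with NULL years aren't counted

Fix: Replace COUNT(years) with COUNT(*)

Corrected query:
SELECT dept, COUNT(*) FROM employees GROUP BY dept

Result:
dept      | COUNT(*)
----------+---------
HR        | 2       
Legal     | 2       
Marketing | 1       
Support   | 2       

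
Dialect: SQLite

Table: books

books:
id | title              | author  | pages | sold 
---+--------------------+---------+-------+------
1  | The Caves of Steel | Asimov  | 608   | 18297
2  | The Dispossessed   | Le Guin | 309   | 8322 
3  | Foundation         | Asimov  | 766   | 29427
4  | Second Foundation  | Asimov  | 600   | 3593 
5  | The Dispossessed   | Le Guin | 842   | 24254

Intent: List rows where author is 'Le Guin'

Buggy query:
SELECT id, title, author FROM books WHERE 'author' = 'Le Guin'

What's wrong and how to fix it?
Bug: 'author' in single quotes is a string literal, not the column; the comparison is literal-vs-literal and never true

Fix: Remove the quotes around the column name (or use double quotes for an identifier)

Corrected query:
SELECT id, title, author FROM books WHERE author = 'Le Guin'

Result:
id | title            | author 
---+------------------+--------
2  | The Dispossessed | Le Guin
5  | The Dispossessed | Le Guin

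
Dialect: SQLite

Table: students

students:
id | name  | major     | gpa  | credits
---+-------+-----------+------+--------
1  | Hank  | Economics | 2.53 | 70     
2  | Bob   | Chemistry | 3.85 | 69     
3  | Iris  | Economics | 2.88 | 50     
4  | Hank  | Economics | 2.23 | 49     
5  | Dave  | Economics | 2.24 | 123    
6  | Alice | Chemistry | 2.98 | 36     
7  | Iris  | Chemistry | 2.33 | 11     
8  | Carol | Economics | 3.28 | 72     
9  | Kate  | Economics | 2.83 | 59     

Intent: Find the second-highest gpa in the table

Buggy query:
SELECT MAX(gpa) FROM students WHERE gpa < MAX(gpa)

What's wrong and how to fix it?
Bug: The inner MAX is an aggregate inside WHERE, which is not allowed

Fix: Compute the overall MAX in a subquery, then take MAX of rows below it

Corrected query:
SELECT MAX(gpa) FROM students WHERE gpa < (SELECT MAX(gpa) FROM students)

Result:
MAX(gpa)
--------
3.28    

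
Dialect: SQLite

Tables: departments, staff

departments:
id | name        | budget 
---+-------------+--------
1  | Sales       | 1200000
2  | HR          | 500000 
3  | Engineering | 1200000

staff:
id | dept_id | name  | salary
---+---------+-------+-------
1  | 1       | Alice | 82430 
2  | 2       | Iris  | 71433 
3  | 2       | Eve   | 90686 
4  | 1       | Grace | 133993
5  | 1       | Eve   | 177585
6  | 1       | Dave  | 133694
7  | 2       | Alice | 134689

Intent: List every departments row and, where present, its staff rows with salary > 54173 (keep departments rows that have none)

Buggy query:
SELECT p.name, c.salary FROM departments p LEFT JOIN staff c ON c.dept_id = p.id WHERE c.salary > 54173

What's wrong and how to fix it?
Bug: Filtering c.salary in WHERE discards the NULL rows produced by LEFT JOIN, turning it into an inner join

Fix: Put 'c.salary > 54173' in the JOIN's ON clause instead of WHERE

Corrected query:
SELECT p.name, c.salary FROM departments p LEFT JOIN staff c ON c.dept_id = p.id AND c.salary > 54173

Result:
name        | salary
------------+-------
Sales       | 82430 
Sales       | 133694
Sales       | 133993
Sales       | 177585
HR          | 71433 
HR          | 90686 
HR          | 134689
Engineering | NULL  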